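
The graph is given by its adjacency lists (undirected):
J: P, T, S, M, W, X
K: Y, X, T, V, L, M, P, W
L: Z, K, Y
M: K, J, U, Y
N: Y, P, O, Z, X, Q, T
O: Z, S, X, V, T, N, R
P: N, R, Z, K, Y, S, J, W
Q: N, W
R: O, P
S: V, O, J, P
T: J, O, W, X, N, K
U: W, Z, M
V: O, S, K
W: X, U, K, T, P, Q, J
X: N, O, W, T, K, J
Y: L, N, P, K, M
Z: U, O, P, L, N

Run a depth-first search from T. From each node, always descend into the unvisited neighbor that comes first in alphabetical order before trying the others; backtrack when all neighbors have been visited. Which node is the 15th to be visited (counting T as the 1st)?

Visit T
T → J
J → M
M → K
K → L
L → Y
Y → N
N → O
O → R
R → P
P → S
S → V
P → W
W → Q
W → U
U → Z
W → X

Visit order: T, J, M, K, L, Y, N, O, R, P, S, V, W, Q, U, Z, X

U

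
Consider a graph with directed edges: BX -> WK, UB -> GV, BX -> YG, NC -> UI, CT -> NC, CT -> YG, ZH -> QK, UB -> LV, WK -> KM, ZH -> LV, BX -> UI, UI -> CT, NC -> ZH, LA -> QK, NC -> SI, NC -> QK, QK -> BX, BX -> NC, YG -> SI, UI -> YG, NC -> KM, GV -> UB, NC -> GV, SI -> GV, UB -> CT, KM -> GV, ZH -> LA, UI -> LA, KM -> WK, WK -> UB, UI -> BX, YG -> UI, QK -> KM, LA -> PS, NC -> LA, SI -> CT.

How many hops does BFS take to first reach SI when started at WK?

Level 0: WK
Level 1: KM, UB
Level 2: CT, GV, LV
Level 3: NC, YG
Level 4: LA, QK, SI, UI, ZH
Level 5: BX, PS
SI first appears at level 4.

4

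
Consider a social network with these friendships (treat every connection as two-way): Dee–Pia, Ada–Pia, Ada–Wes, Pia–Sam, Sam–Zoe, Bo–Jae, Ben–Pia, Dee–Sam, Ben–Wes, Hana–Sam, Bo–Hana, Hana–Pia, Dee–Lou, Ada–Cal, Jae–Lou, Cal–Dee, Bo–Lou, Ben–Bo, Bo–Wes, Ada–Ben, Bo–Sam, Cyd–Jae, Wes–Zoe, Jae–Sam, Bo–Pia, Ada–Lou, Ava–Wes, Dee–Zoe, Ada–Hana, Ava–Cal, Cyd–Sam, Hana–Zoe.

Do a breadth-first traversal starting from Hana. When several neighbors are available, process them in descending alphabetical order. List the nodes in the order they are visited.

Hana Zoe Sam Pia Bo Ada Wes Dee Jae Cyd Ben Lou Cal Ava

Visit Hana; enqueue Zoe, Sam, Pia, Bo, Ada → queue [Zoe, Sam, Pia, Bo, Ada]
Visit Zoe; enqueue Wes, Dee → queue [Sam, Pia, Bo, Ada, Wes, Dee]
Visit Sam; enqueue Jae, Cyd → queue [Pia, Bo, Ada, Wes, Dee, Jae, Cyd]
Visit Pia; enqueue Ben → queue [Bo, Ada, Wes, Dee, Jae, Cyd, Ben]
Visit Bo; enqueue Lou → queue [Ada, Wes, Dee, Jae, Cyd, Ben, Lou]
Visit Ada; enqueue Cal → queue [Wes, Dee, Jae, Cyd, Ben, Lou, Cal]
Visit Wes; enqueue Ava → queue [Dee, Jae, Cyd, Ben, Lou, Cal, Ava]
Visit Dee → queue [Jae, Cyd, Ben, Lou, Cal, Ava]
Visit Jae → queue [Cyd, Ben, Lou, Cal, Ava]
Visit Cyd → queue [Ben, Lou, Cal, Ava]
Visit Ben → queue [Lou, Cal, Ava]
Visit Lou → queue [Cal, Ava]
Visit Cal → queue [Ava]
Visit Ava → queue []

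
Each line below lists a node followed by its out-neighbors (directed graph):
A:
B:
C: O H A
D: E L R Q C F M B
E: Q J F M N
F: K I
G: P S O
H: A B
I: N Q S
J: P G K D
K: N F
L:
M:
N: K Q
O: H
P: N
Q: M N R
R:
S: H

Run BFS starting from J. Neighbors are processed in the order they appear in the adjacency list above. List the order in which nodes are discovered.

Visit J; enqueue P, G, K, D → queue [P, G, K, D]
Visit P; enqueue N → queue [G, K, D, N]
Visit G; enqueue S, O → queue [K, D, N, S, O]
Visit K; enqueue F → queue [D, N, S, O, F]
Visit D; enqueue E, L, R, Q, C, M, B → queue [N, S, O, F, E, L, R, Q, C, M, B]
Visit N → queue [S, O, F, E, L, R, Q, C, M, B]
Visit S; enqueue H → queue [O, F, E, L, R, Q, C, M, B, H]
Visit O → queue [F, E, L, R, Q, C, M, B, H]
Visit F; enqueue I → queue [E, L, R, Q, C, M, B, H, I]
Visit E → queue [L, R, Q, C, M, B, H, I]
Visit L → queue [R, Q, C, M, B, H, I]
Visit R → queue [Q, C, M, B, H, I]
Visit Q → queue [C, M, B, H, I]
Visit C; enqueue A → queue [M, B, H, I, A]
Visit M → queue [B, H, I, A]
Visit B → queue [H, I, A]
Visit H → queue [I, A]
Visit I → queue [A]
Visit A → queue []

J, P, G, K, D, N, S, O, F, E, L, R, Q, C, M, B, H, I, A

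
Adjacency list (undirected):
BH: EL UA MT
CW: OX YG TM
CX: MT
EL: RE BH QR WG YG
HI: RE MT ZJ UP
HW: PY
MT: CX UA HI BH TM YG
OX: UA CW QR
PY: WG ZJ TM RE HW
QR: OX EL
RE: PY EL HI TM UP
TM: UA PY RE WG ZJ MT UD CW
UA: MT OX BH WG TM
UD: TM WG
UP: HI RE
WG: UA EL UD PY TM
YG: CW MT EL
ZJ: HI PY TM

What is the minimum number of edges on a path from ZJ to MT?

2

Level 0: ZJ
Level 1: HI, PY, TM
Level 2: CW, HW, MT, RE, UA, UD, UP, WG
Level 3: BH, CX, EL, OX, YG
Level 4: QR
MT first appears at level 2.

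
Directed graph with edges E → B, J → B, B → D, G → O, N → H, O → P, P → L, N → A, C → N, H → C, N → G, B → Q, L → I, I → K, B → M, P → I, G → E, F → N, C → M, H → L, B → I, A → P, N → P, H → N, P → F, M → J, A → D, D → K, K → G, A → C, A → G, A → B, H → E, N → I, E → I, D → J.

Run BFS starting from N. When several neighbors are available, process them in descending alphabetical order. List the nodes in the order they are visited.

Visit N; enqueue P, I, H, G, A → queue [P, I, H, G, A]
Visit P; enqueue L, F → queue [I, H, G, A, L, F]
Visit I; enqueue K → queue [H, G, A, L, F, K]
Visit H; enqueue E, C → queue [G, A, L, F, K, E, C]
Visit G; enqueue O → queue [A, L, F, K, E, C, O]
Visit A; enqueue D, B → queue [L, F, K, E, C, O, D, B]
Visit L → queue [F, K, E, C, O, D, B]
Visit F → queue [K, E, C, O, D, B]
Visit K → queue [E, C, O, D, B]
Visit E → queue [C, O, D, B]
Visit C; enqueue M → queue [O, D, B, M]
Visit O → queue [D, B, M]
Visit D; enqueue J → queue [B, M, J]
Visit B; enqueue Q → queue [M, J, Q]
Visit M → queue [J, Q]
Visit J → queue [Q]
Visit Q → queue []

N -> P -> I -> H -> G -> A -> L -> F -> K -> E -> C -> O -> D -> B -> M -> J -> Q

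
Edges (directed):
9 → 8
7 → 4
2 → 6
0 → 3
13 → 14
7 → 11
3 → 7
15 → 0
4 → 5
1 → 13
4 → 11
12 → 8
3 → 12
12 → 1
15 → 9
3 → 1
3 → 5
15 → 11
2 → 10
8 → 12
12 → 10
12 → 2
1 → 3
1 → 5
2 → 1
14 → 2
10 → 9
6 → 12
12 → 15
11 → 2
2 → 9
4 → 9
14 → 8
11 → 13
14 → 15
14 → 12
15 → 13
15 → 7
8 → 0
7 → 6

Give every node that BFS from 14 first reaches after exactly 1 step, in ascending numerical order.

Level 0: 14
Level 1: 2, 8, 12, 15
Level 2: 0, 1, 6, 7, 9, 10, 11, 13
Level 3: 3, 4, 5

2, 8, 12, 15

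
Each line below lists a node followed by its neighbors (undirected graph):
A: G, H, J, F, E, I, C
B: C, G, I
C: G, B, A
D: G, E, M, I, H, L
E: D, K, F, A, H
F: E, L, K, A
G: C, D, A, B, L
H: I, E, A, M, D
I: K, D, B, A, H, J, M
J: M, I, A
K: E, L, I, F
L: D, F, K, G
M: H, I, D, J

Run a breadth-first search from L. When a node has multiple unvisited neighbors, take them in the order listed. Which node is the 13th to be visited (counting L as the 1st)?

Visit L; enqueue D, F, K, G → queue [D, F, K, G]
Visit D; enqueue E, M, I, H → queue [F, K, G, E, M, I, H]
Visit F; enqueue A → queue [K, G, E, M, I, H, A]
Visit K → queue [G, E, M, I, H, A]
Visit G; enqueue C, B → queue [E, M, I, H, A, C, B]
Visit E → queue [M, I, H, A, C, B]
Visit M; enqueue J → queue [I, H, A, C, B, J]
Visit I → queue [H, A, C, B, J]
Visit H → queue [A, C, B, J]
Visit A → queue [C, B, J]
Visit C → queue [B, J]
Visit B → queue [J]
Visit J → queue []

Visit order: L, D, F, K, G, E, M, I, H, A, C, B, J

J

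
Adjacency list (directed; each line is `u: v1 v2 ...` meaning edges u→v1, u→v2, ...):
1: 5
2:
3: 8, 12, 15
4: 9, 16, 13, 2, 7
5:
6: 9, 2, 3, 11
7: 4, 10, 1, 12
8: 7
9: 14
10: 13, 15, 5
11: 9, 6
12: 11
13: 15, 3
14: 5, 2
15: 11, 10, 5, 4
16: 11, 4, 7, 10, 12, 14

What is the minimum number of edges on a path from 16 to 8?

4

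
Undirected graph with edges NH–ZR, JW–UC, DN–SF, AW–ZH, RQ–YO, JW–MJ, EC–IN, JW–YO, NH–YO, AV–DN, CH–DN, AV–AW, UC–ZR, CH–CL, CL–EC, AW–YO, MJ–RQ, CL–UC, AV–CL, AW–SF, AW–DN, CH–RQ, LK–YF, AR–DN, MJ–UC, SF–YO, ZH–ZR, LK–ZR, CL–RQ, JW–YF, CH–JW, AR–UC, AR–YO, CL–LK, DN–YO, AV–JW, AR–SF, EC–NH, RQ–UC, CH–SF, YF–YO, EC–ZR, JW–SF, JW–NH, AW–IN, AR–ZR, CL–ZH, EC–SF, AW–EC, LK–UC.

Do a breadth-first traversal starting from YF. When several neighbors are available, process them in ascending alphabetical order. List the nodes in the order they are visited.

Visit YF; enqueue JW, LK, YO → queue [JW, LK, YO]
Visit JW; enqueue AV, CH, MJ, NH, SF, UC → queue [LK, YO, AV, CH, MJ, NH, SF, UC]
Visit LK; enqueue CL, ZR → queue [YO, AV, CH, MJ, NH, SF, UC, CL, ZR]
Visit YO; enqueue AR, AW, DN, RQ → queue [AV, CH, MJ, NH, SF, UC, CL, ZR, AR, AW, DN, RQ]
Visit AV → queue [CH, MJ, NH, SF, UC, CL, ZR, AR, AW, DN, RQ]
Visit CH → queue [MJ, NH, SF, UC, CL, ZR, AR, AW, DN, RQ]
Visit MJ → queue [NH, SF, UC, CL, ZR, AR, AW, DN, RQ]
Visit NH; enqueue EC → queue [SF, UC, CL, ZR, AR, AW, DN, RQ, EC]
Visit SF → queue [UC, CL, ZR, AR, AW, DN, RQ, EC]
Visit UC → queue [CL, ZR, AR, AW, DN, RQ, EC]
Visit CL; enqueue ZH → queue [ZR, AR, AW, DN, RQ, EC, ZH]
Visit ZR → queue [AR, AW, DN, RQ, EC, ZH]
Visit AR → queue [AW, DN, RQ, EC, ZH]
Visit AW; enqueue IN → queue [DN, RQ, EC, ZH, IN]
Visit DN → queue [RQ, EC, ZH, IN]
Visit RQ → queue [EC, ZH, IN]
Visit EC → queue [ZH, IN]
Visit ZH → queue [IN]
Visit IN → queue []

YF JW LK YO AV CH MJ NH SF UC CL ZR AR AW DN RQ EC ZH IN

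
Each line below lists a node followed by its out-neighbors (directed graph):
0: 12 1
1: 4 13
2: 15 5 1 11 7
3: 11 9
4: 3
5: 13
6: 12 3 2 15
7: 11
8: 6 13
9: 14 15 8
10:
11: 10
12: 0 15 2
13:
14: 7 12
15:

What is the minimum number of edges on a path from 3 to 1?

5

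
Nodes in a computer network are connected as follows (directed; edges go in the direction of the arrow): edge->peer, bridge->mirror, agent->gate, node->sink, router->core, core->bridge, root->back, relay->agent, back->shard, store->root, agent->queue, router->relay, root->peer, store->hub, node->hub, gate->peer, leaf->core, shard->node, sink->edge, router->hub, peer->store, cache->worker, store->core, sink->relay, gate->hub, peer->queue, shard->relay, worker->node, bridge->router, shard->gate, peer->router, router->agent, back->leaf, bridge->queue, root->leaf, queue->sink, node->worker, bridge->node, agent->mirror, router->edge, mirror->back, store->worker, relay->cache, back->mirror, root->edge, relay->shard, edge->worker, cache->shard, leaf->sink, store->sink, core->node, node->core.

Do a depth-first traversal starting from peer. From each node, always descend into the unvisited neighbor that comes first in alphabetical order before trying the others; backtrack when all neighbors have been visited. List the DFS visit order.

peer → queue → sink → edge → worker → node → core → bridge → mirror → back → leaf → shard → gate → hub → relay → agent → cache → router → store → root

Visit peer
peer → queue
queue → sink
sink → edge
edge → worker
worker → node
node → core
core → bridge
bridge → mirror
mirror → back
back → leaf
back → shard
shard → gate
gate → hub
shard → relay
relay → agent
relay → cache
bridge → router
peer → store
store → root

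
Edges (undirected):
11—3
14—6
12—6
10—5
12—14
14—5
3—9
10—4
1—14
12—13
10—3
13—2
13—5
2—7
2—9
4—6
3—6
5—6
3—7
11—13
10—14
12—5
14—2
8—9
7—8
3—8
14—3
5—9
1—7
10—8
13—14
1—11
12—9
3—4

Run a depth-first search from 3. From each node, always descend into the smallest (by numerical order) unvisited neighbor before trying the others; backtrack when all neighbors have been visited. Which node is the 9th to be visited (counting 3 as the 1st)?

11

Visit 3
3 → 4
4 → 6
6 → 5
5 → 9
9 → 2
2 → 7
7 → 1
1 → 11
11 → 13
13 → 12
12 → 14
14 → 10
10 → 8

Visit order: 3, 4, 6, 5, 9, 2, 7, 1, 11, 13, 12, 14, 10, 8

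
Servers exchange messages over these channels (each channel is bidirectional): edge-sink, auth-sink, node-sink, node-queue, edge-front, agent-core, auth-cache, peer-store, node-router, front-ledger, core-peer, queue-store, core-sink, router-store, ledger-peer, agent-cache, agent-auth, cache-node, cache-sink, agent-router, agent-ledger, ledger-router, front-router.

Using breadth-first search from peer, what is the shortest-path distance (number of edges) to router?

Level 0: peer
Level 1: core, ledger, store
Level 2: agent, front, queue, router, sink
Level 3: auth, cache, edge, node
router first appears at level 2.

2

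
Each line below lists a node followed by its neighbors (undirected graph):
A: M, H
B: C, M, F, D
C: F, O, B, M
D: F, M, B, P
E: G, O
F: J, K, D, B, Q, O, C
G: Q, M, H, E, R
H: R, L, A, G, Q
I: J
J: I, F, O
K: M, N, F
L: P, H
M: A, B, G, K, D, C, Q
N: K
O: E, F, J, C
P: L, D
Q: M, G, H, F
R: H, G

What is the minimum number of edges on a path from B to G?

2

Level 0: B
Level 1: C, D, F, M
Level 2: A, G, J, K, O, P, Q
Level 3: E, H, I, L, N, R
G first appears at level 2.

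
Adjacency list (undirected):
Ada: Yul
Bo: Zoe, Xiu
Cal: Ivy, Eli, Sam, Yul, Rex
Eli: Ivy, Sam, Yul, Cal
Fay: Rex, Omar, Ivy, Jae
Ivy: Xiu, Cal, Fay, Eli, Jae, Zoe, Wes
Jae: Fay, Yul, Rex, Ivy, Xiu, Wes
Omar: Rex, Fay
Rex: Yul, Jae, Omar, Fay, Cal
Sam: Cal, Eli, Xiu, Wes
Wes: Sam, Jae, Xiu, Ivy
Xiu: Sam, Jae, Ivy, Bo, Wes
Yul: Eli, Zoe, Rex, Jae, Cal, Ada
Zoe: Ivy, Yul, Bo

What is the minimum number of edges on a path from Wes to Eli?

2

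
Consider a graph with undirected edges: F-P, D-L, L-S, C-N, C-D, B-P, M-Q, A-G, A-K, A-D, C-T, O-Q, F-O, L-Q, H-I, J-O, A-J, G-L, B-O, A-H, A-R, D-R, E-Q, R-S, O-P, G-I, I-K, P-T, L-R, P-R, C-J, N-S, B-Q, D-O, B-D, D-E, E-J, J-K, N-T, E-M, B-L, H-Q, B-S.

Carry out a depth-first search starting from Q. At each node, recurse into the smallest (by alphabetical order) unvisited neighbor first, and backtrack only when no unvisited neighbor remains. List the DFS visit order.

Q, B, D, A, G, I, H, K, J, C, N, S, L, R, P, F, O, T, E, M

Visit Q
Q → B
B → D
D → A
A → G
G → I
I → H
I → K
K → J
J → C
C → N
N → S
S → L
L → R
R → P
P → F
F → O
P → T
J → E
E → M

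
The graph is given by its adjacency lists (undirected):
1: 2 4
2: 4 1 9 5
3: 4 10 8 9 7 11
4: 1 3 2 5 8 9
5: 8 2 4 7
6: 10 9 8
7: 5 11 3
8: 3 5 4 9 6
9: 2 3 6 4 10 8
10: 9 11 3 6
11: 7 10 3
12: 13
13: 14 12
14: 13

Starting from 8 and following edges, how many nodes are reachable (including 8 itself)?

BFS from 8 visits: 8, 9, 6, 5, 4, 3, 10, 2, 7, 1, 11
Reachable nodes: 11 of 14 total.

11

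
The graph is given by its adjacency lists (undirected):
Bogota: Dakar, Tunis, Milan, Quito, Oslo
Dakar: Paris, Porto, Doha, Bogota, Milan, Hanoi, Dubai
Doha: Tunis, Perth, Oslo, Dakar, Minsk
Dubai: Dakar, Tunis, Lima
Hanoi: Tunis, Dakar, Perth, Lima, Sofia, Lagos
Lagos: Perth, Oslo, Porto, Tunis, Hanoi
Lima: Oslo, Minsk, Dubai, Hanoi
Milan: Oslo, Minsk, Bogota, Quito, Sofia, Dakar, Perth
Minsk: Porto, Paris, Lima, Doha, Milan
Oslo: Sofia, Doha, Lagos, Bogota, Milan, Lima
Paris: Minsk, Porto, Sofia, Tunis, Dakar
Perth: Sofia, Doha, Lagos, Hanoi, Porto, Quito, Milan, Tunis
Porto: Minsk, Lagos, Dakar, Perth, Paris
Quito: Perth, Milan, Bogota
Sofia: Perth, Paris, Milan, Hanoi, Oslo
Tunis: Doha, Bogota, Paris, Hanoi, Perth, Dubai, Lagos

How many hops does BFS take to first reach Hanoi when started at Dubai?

2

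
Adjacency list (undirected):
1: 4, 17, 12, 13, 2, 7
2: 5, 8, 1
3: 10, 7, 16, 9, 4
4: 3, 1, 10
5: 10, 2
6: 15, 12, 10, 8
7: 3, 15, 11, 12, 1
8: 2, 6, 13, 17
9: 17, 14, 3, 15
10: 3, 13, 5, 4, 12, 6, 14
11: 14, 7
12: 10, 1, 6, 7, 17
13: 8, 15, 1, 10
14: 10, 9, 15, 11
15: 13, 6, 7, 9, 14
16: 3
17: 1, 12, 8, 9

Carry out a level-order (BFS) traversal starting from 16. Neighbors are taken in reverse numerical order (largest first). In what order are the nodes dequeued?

16 → 3 → 10 → 9 → 7 → 4 → 14 → 13 → 12 → 6 → 5 → 17 → 15 → 11 → 1 → 8 → 2

Visit 16; enqueue 3 → queue [3]
Visit 3; enqueue 10, 9, 7, 4 → queue [10, 9, 7, 4]
Visit 10; enqueue 14, 13, 12, 6, 5 → queue [9, 7, 4, 14, 13, 12, 6, 5]
Visit 9; enqueue 17, 15 → queue [7, 4, 14, 13, 12, 6, 5, 17, 15]
Visit 7; enqueue 11, 1 → queue [4, 14, 13, 12, 6, 5, 17, 15, 11, 1]
Visit 4 → queue [14, 13, 12, 6, 5, 17, 15, 11, 1]
Visit 14 → queue [13, 12, 6, 5, 17, 15, 11, 1]
Visit 13; enqueue 8 → queue [12, 6, 5, 17, 15, 11, 1, 8]
Visit 12 → queue [6, 5, 17, 15, 11, 1, 8]
Visit 6 → queue [5, 17, 15, 11, 1, 8]
Visit 5; enqueue 2 → queue [17, 15, 11, 1, 8, 2]
Visit 17 → queue [15, 11, 1, 8, 2]
Visit 15 → queue [11, 1, 8, 2]
Visit 11 → queue [1, 8, 2]
Visit 1 → queue [8, 2]
Visit 8 → queue [2]
Visit 2 → queue []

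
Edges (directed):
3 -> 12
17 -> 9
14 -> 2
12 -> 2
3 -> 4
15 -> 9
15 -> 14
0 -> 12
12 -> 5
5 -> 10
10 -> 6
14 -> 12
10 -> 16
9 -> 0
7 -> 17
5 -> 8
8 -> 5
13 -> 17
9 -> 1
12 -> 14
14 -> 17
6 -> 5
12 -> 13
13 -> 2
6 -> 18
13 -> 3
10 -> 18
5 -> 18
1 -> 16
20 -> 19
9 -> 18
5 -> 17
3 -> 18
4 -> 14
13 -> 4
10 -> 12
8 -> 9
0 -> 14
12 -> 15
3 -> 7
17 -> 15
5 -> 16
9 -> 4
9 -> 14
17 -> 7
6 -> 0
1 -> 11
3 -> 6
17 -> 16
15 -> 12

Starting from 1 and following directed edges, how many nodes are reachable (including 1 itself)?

3

BFS from 1 visits: 1, 11, 16
Reachable nodes: 3 of 21 total.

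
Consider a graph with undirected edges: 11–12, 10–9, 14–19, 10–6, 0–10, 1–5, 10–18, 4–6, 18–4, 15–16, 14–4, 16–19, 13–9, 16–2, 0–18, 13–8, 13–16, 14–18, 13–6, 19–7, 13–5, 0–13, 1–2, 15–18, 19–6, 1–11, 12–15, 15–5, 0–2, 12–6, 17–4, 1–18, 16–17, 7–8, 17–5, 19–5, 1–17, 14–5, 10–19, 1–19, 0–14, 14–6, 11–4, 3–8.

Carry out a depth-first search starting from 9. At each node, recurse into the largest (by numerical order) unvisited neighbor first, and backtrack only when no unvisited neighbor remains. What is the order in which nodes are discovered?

9 -> 13 -> 16 -> 19 -> 14 -> 18 -> 15 -> 12 -> 11 -> 4 -> 17 -> 5 -> 1 -> 2 -> 0 -> 10 -> 6 -> 7 -> 8 -> 3

Visit 9
9 → 13
13 → 16
16 → 19
19 → 14
14 → 18
18 → 15
15 → 12
12 → 11
11 → 4
4 → 17
17 → 5
5 → 1
1 → 2
2 → 0
0 → 10
10 → 6
19 → 7
7 → 8
8 → 3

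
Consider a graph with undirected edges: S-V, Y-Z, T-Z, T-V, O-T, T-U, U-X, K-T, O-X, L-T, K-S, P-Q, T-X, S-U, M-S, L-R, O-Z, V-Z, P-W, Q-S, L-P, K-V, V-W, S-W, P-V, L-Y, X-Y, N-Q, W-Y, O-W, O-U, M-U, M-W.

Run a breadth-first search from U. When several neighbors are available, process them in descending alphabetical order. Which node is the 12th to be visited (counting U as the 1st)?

W

Visit U; enqueue X, T, S, O, M → queue [X, T, S, O, M]
Visit X; enqueue Y → queue [T, S, O, M, Y]
Visit T; enqueue Z, V, L, K → queue [S, O, M, Y, Z, V, L, K]
Visit S; enqueue W, Q → queue [O, M, Y, Z, V, L, K, W, Q]
Visit O → queue [M, Y, Z, V, L, K, W, Q]
Visit M → queue [Y, Z, V, L, K, W, Q]
Visit Y → queue [Z, V, L, K, W, Q]
Visit Z → queue [V, L, K, W, Q]
Visit V; enqueue P → queue [L, K, W, Q, P]
Visit L; enqueue R → queue [K, W, Q, P, R]
Visit K → queue [W, Q, P, R]
Visit W → queue [Q, P, R]
Visit Q; enqueue N → queue [P, R, N]
Visit P → queue [R, N]
Visit R → queue [N]
Visit N → queue []

Visit order: U, X, T, S, O, M, Y, Z, V, L, K, W, Q, P, R, N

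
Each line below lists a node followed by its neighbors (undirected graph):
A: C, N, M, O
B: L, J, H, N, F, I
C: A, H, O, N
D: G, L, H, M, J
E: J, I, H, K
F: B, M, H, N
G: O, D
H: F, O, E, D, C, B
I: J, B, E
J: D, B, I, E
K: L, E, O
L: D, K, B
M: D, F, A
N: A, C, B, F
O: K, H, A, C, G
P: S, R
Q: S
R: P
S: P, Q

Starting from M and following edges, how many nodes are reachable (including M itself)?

15

BFS from M visits: M, D, F, A, G, L, H, J, B, N, C, O, K, E, I
Reachable nodes: 15 of 19 total.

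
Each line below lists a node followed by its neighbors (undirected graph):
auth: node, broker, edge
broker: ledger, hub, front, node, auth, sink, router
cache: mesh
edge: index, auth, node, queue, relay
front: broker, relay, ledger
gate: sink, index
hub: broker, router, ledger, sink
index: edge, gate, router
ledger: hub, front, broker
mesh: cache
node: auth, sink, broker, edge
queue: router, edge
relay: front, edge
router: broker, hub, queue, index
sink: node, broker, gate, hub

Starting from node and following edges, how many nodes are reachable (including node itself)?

13

BFS from node visits: node, auth, sink, broker, edge, gate, hub, ledger, front, router, index, queue, relay
Reachable nodes: 13 of 15 total.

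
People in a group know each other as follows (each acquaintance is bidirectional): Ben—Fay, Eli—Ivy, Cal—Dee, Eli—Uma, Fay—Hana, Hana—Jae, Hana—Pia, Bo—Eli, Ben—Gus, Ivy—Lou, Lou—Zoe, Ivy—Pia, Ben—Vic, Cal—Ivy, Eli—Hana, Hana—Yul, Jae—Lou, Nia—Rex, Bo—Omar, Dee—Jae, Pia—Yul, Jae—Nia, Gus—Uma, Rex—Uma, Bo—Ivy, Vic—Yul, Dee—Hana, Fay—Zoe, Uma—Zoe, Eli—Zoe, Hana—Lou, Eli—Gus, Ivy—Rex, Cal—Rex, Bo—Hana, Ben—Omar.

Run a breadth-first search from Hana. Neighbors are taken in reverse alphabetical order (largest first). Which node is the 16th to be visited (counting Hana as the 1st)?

Visit Hana; enqueue Yul, Pia, Lou, Jae, Fay, Eli, Dee, Bo → queue [Yul, Pia, Lou, Jae, Fay, Eli, Dee, Bo]
Visit Yul; enqueue Vic → queue [Pia, Lou, Jae, Fay, Eli, Dee, Bo, Vic]
Visit Pia; enqueue Ivy → queue [Lou, Jae, Fay, Eli, Dee, Bo, Vic, Ivy]
Visit Lou; enqueue Zoe → queue [Jae, Fay, Eli, Dee, Bo, Vic, Ivy, Zoe]
Visit Jae; enqueue Nia → queue [Fay, Eli, Dee, Bo, Vic, Ivy, Zoe, Nia]
Visit Fay; enqueue Ben → queue [Eli, Dee, Bo, Vic, Ivy, Zoe, Nia, Ben]
Visit Eli; enqueue Uma, Gus → queue [Dee, Bo, Vic, Ivy, Zoe, Nia, Ben, Uma, Gus]
Visit Dee; enqueue Cal → queue [Bo, Vic, Ivy, Zoe, Nia, Ben, Uma, Gus, Cal]
Visit Bo; enqueue Omar → queue [Vic, Ivy, Zoe, Nia, Ben, Uma, Gus, Cal, Omar]
Visit Vic → queue [Ivy, Zoe, Nia, Ben, Uma, Gus, Cal, Omar]
Visit Ivy; enqueue Rex → queue [Zoe, Nia, Ben, Uma, Gus, Cal, Omar, Rex]
Visit Zoe → queue [Nia, Ben, Uma, Gus, Cal, Omar, Rex]
Visit Nia → queue [Ben, Uma, Gus, Cal, Omar, Rex]
Visit Ben → queue [Uma, Gus, Cal, Omar, Rex]
Visit Uma → queue [Gus, Cal, Omar, Rex]
Visit Gus → queue [Cal, Omar, Rex]
Visit Cal → queue [Omar, Rex]
Visit Omar → queue [Rex]
Visit Rex → queue []

Visit order: Hana, Yul, Pia, Lou, Jae, Fay, Eli, Dee, Bo, Vic, Ivy, Zoe, Nia, Ben, Uma, Gus, Cal, Omar, Rex

Gus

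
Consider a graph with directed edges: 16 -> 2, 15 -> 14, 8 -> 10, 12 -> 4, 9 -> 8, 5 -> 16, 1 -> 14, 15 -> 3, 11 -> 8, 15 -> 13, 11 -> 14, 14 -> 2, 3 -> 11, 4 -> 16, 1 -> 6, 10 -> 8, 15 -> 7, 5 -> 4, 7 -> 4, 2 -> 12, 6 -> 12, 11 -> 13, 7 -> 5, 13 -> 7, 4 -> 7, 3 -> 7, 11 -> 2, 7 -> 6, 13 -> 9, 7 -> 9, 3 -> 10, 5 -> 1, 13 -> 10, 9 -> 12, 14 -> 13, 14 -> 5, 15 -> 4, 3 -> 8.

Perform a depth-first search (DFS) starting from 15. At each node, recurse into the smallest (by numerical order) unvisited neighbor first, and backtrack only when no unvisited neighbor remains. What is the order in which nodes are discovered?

15 -> 3 -> 7 -> 4 -> 16 -> 2 -> 12 -> 5 -> 1 -> 6 -> 14 -> 13 -> 9 -> 8 -> 10 -> 11

Visit 15
15 → 3
3 → 7
7 → 4
4 → 16
16 → 2
2 → 12
7 → 5
5 → 1
1 → 6
1 → 14
14 → 13
13 → 9
9 → 8
8 → 10
3 → 11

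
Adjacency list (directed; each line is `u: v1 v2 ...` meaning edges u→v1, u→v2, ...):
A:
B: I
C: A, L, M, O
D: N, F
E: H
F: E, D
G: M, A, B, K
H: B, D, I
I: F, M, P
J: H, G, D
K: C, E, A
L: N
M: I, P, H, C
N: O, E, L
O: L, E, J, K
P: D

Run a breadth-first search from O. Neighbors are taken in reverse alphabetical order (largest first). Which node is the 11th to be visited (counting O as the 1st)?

D

Visit O; enqueue L, K, J, E → queue [L, K, J, E]
Visit L; enqueue N → queue [K, J, E, N]
Visit K; enqueue C, A → queue [J, E, N, C, A]
Visit J; enqueue H, G, D → queue [E, N, C, A, H, G, D]
Visit E → queue [N, C, A, H, G, D]
Visit N → queue [C, A, H, G, D]
Visit C; enqueue M → queue [A, H, G, D, M]
Visit A → queue [H, G, D, M]
Visit H; enqueue I, B → queue [G, D, M, I, B]
Visit G → queue [D, M, I, B]
Visit D; enqueue F → queue [M, I, B, F]
Visit M; enqueue P → queue [I, B, F, P]
Visit I → queue [B, F, P]
Visit B → queue [F, P]
Visit F → queue [P]
Visit P → queue []

Visit order: O, L, K, J, E, N, C, A, H, G, D, M, I, B, F, P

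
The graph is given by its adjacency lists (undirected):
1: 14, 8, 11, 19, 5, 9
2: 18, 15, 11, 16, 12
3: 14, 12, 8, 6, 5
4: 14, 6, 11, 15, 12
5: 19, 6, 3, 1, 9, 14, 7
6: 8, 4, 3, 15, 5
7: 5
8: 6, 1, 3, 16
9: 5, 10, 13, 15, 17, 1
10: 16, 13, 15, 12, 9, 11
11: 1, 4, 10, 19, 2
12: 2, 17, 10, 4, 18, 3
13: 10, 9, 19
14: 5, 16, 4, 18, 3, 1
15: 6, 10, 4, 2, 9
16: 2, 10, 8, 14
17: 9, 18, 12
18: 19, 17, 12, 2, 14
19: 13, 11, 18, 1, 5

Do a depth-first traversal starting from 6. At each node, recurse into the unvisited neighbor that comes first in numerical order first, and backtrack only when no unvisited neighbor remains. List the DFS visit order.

Visit 6
6 → 3
3 → 5
5 → 1
1 → 8
8 → 16
16 → 2
2 → 11
11 → 4
4 → 12
12 → 10
10 → 9
9 → 13
13 → 19
19 → 18
18 → 14
18 → 17
9 → 15
5 → 7

6, 3, 5, 1, 8, 16, 2, 11, 4, 12, 10, 9, 13, 19, 18, 14, 17, 15, 7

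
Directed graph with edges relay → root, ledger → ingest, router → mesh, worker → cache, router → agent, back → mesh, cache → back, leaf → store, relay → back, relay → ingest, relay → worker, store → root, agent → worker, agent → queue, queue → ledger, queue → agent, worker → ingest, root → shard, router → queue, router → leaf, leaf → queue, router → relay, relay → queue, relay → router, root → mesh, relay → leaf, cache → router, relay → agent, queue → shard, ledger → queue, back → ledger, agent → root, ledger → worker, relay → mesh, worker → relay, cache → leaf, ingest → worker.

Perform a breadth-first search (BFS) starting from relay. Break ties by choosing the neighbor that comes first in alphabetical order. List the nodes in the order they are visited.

relay -> agent -> back -> ingest -> leaf -> mesh -> queue -> root -> router -> worker -> ledger -> store -> shard -> cache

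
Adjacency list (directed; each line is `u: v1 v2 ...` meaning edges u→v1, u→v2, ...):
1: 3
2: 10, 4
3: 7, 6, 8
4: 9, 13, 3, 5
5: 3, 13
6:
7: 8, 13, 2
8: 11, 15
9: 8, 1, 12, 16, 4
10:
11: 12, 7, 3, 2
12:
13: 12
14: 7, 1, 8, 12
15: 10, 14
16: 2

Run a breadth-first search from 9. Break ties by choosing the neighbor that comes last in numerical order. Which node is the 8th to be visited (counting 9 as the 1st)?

15

Visit 9; enqueue 16, 12, 8, 4, 1 → queue [16, 12, 8, 4, 1]
Visit 16; enqueue 2 → queue [12, 8, 4, 1, 2]
Visit 12 → queue [8, 4, 1, 2]
Visit 8; enqueue 15, 11 → queue [4, 1, 2, 15, 11]
Visit 4; enqueue 13, 5, 3 → queue [1, 2, 15, 11, 13, 5, 3]
Visit 1 → queue [2, 15, 11, 13, 5, 3]
Visit 2; enqueue 10 → queue [15, 11, 13, 5, 3, 10]
Visit 15; enqueue 14 → queue [11, 13, 5, 3, 10, 14]
Visit 11; enqueue 7 → queue [13, 5, 3, 10, 14, 7]
Visit 13 → queue [5, 3, 10, 14, 7]
Visit 5 → queue [3, 10, 14, 7]
Visit 3; enqueue 6 → queue [10, 14, 7, 6]
Visit 10 → queue [14, 7, 6]
Visit 14 → queue [7, 6]
Visit 7 → queue [6]
Visit 6 → queue []

Visit order: 9, 16, 12, 8, 4, 1, 2, 15, 11, 13, 5, 3, 10, 14, 7, 6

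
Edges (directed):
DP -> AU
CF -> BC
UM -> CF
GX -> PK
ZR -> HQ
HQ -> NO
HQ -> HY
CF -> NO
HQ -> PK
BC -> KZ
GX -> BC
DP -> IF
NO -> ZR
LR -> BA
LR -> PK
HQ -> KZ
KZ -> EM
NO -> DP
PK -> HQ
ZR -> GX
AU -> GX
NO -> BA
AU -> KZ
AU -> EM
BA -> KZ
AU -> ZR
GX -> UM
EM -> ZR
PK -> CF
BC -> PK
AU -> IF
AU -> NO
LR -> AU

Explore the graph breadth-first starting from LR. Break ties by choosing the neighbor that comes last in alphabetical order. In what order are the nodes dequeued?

LR, PK, BA, AU, HQ, CF, KZ, ZR, NO, IF, GX, EM, HY, BC, DP, UM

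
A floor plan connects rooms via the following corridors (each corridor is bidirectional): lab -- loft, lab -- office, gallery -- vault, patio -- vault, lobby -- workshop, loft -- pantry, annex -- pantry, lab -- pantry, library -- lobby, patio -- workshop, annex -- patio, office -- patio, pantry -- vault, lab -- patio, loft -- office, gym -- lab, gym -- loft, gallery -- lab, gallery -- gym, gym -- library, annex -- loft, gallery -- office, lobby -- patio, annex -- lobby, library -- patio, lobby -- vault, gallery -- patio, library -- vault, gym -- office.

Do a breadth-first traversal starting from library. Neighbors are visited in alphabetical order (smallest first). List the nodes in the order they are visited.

Visit library; enqueue gym, lobby, patio, vault → queue [gym, lobby, patio, vault]
Visit gym; enqueue gallery, lab, loft, office → queue [lobby, patio, vault, gallery, lab, loft, office]
Visit lobby; enqueue annex, workshop → queue [patio, vault, gallery, lab, loft, office, annex, workshop]
Visit patio → queue [vault, gallery, lab, loft, office, annex, workshop]
Visit vault; enqueue pantry → queue [gallery, lab, loft, office, annex, workshop, pantry]
Visit gallery → queue [lab, loft, office, annex, workshop, pantry]
Visit lab → queue [loft, office, annex, workshop, pantry]
Visit loft → queue [office, annex, workshop, pantry]
Visit office → queue [annex, workshop, pantry]
Visit annex → queue [workshop, pantry]
Visit workshop → queue [pantry]
Visit pantry → queue []

library, gym, lobby, patio, vault, gallery, lab, loft, office, annex, workshop, pantry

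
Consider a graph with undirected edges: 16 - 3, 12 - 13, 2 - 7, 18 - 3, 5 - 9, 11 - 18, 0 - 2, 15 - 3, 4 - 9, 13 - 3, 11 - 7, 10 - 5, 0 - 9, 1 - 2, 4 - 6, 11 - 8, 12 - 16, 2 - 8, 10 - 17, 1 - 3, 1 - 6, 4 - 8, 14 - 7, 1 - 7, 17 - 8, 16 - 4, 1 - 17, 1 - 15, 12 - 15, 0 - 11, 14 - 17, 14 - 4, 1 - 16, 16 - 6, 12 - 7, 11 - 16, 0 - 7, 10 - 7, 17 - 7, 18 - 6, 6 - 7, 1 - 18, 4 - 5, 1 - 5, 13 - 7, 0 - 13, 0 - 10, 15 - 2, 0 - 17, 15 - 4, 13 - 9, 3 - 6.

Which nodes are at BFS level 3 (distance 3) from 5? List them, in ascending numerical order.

11, 12

Level 0: 5
Level 1: 1, 4, 9, 10
Level 2: 0, 2, 3, 6, 7, 8, 13, 14, 15, 16, 17, 18
Level 3: 11, 12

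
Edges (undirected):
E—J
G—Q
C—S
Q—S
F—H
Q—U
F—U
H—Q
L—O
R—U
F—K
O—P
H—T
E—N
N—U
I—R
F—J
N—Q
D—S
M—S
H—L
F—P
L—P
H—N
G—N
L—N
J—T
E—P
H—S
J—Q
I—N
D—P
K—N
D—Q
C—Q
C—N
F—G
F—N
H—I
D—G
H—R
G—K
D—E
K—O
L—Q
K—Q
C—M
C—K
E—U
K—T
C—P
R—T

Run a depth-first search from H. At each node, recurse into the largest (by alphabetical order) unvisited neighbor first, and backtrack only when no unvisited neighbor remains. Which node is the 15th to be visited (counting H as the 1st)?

F

Visit H
H → T
T → R
R → U
U → Q
Q → S
S → M
M → C
C → P
P → O
O → L
L → N
N → K
K → G
G → F
F → J
J → E
E → D
N → I

Visit order: H, T, R, U, Q, S, M, C, P, O, L, N, K, G, F, J, E, D, I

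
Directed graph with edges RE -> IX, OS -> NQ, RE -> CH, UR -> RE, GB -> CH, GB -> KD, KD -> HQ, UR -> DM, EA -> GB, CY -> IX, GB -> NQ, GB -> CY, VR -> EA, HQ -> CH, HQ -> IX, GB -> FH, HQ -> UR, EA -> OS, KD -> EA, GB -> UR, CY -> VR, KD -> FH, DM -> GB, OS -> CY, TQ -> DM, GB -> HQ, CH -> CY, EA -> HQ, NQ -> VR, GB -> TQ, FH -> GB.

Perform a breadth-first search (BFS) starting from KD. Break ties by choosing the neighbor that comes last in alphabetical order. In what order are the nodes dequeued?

Visit KD; enqueue HQ, FH, EA → queue [HQ, FH, EA]
Visit HQ; enqueue UR, IX, CH → queue [FH, EA, UR, IX, CH]
Visit FH; enqueue GB → queue [EA, UR, IX, CH, GB]
Visit EA; enqueue OS → queue [UR, IX, CH, GB, OS]
Visit UR; enqueue RE, DM → queue [IX, CH, GB, OS, RE, DM]
Visit IX → queue [CH, GB, OS, RE, DM]
Visit CH; enqueue CY → queue [GB, OS, RE, DM, CY]
Visit GB; enqueue TQ, NQ → queue [OS, RE, DM, CY, TQ, NQ]
Visit OS → queue [RE, DM, CY, TQ, NQ]
Visit RE → queue [DM, CY, TQ, NQ]
Visit DM → queue [CY, TQ, NQ]
Visit CY; enqueue VR → queue [TQ, NQ, VR]
Visit TQ → queue [NQ, VR]
Visit NQ → queue [VR]
Visit VR → queue []

KD → HQ → FH → EA → UR → IX → CH → GB → OS → RE → DM → CY → TQ → NQ → VR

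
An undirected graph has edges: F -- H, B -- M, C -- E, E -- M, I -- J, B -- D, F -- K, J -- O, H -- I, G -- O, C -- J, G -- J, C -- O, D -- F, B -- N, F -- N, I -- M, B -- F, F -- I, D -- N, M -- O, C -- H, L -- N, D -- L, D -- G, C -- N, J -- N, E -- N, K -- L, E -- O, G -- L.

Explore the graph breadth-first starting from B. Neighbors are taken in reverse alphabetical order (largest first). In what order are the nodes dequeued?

Visit B; enqueue N, M, F, D → queue [N, M, F, D]
Visit N; enqueue L, J, E, C → queue [M, F, D, L, J, E, C]
Visit M; enqueue O, I → queue [F, D, L, J, E, C, O, I]
Visit F; enqueue K, H → queue [D, L, J, E, C, O, I, K, H]
Visit D; enqueue G → queue [L, J, E, C, O, I, K, H, G]
Visit L → queue [J, E, C, O, I, K, H, G]
Visit J → queue [E, C, O, I, K, H, G]
Visit E → queue [C, O, I, K, H, G]
Visit C → queue [O, I, K, H, G]
Visit O → queue [I, K, H, G]
Visit I → queue [K, H, G]
Visit K → queue [H, G]
Visit H → queue [G]
Visit G → queue []

B -> N -> M -> F -> D -> L -> J -> E -> C -> O -> I -> K -> H -> G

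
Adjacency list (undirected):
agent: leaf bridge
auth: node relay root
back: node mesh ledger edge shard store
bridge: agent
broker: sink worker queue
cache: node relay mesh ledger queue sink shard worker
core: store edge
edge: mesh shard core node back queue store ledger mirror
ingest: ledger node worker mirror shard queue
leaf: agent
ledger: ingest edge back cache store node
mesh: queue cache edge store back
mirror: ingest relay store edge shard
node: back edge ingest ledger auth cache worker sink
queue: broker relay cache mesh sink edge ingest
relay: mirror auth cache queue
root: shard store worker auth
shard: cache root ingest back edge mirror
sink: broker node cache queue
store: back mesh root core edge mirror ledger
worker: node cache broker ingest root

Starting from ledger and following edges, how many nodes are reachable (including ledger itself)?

BFS from ledger visits: ledger, store, node, ingest, edge, cache, back, root, mirror, mesh, core, worker, sink, auth, shard, queue, relay, broker
Reachable nodes: 18 of 21 total.

18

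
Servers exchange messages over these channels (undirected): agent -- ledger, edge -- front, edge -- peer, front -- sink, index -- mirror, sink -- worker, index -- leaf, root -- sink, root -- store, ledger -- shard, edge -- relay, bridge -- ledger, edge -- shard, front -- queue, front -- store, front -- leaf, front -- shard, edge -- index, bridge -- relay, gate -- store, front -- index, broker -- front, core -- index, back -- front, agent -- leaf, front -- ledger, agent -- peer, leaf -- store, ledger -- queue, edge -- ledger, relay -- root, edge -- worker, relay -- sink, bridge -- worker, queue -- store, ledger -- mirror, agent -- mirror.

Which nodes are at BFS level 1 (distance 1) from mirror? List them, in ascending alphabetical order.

Level 0: mirror
Level 1: agent, index, ledger
Level 2: bridge, core, edge, front, leaf, peer, queue, shard
Level 3: back, broker, relay, sink, store, worker
Level 4: gate, root

agent, index, ledger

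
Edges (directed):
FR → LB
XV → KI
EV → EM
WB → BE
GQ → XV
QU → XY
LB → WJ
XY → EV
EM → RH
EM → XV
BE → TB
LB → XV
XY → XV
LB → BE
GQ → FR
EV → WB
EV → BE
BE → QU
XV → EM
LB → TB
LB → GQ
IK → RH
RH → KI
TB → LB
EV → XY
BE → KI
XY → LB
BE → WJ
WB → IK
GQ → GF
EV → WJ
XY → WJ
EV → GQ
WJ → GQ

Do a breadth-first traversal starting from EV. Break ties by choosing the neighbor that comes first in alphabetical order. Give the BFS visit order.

EV → BE → EM → GQ → WB → WJ → XY → KI → QU → TB → RH → XV → FR → GF → IK → LB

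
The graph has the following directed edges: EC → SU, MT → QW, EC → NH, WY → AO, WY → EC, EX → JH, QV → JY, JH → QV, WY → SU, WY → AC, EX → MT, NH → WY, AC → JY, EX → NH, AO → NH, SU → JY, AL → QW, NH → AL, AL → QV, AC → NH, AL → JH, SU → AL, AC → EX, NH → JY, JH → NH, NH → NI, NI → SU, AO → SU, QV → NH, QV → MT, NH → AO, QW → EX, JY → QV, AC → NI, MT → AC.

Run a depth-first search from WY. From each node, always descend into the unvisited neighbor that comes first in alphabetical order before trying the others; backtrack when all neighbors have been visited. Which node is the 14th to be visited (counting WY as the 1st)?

Visit WY
WY → AC
AC → EX
EX → JH
JH → NH
NH → AL
AL → QV
QV → JY
QV → MT
MT → QW
NH → AO
AO → SU
NH → NI
WY → EC

Visit order: WY, AC, EX, JH, NH, AL, QV, JY, MT, QW, AO, SU, NI, EC

EC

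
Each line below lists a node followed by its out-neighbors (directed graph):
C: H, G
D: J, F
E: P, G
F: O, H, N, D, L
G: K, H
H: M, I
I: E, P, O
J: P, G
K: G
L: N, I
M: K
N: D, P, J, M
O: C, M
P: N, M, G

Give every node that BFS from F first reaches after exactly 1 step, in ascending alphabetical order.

Level 0: F
Level 1: D, H, L, N, O
Level 2: C, I, J, M, P
Level 3: E, G, K

D, H, L, N, O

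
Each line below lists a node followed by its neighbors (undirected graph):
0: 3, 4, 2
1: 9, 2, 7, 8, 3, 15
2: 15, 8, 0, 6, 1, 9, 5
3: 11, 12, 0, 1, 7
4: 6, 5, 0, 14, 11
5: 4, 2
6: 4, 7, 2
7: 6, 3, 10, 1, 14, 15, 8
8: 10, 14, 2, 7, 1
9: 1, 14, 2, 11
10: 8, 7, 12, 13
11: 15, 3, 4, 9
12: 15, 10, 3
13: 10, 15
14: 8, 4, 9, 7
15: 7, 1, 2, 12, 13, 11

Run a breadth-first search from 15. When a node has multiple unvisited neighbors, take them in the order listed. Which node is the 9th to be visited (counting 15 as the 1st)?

3

Visit 15; enqueue 7, 1, 2, 12, 13, 11 → queue [7, 1, 2, 12, 13, 11]
Visit 7; enqueue 6, 3, 10, 14, 8 → queue [1, 2, 12, 13, 11, 6, 3, 10, 14, 8]
Visit 1; enqueue 9 → queue [2, 12, 13, 11, 6, 3, 10, 14, 8, 9]
Visit 2; enqueue 0, 5 → queue [12, 13, 11, 6, 3, 10, 14, 8, 9, 0, 5]
Visit 12 → queue [13, 11, 6, 3, 10, 14, 8, 9, 0, 5]
Visit 13 → queue [11, 6, 3, 10, 14, 8, 9, 0, 5]
Visit 11; enqueue 4 → queue [6, 3, 10, 14, 8, 9, 0, 5, 4]
Visit 6 → queue [3, 10, 14, 8, 9, 0, 5, 4]
Visit 3 → queue [10, 14, 8, 9, 0, 5, 4]
Visit 10 → queue [14, 8, 9, 0, 5, 4]
Visit 14 → queue [8, 9, 0, 5, 4]
Visit 8 → queue [9, 0, 5, 4]
Visit 9 → queue [0, 5, 4]
Visit 0 → queue [5, 4]
Visit 5 → queue [4]
Visit 4 → queue []

Visit order: 15, 7, 1, 2, 12, 13, 11, 6, 3, 10, 14, 8, 9, 0, 5, 4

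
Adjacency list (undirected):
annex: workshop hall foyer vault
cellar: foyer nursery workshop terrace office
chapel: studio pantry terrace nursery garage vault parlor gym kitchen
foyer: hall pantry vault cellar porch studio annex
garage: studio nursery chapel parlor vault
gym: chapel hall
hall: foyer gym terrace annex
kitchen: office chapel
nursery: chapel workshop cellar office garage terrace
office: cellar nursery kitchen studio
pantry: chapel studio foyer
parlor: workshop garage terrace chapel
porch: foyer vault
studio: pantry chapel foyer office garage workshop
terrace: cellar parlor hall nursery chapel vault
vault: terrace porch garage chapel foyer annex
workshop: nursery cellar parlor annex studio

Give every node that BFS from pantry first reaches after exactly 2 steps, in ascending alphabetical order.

annex, cellar, garage, gym, hall, kitchen, nursery, office, parlor, porch, terrace, vault, workshop

Level 0: pantry
Level 1: chapel, foyer, studio
Level 2: annex, cellar, garage, gym, hall, kitchen, nursery, office, parlor, porch, terrace, vault, workshop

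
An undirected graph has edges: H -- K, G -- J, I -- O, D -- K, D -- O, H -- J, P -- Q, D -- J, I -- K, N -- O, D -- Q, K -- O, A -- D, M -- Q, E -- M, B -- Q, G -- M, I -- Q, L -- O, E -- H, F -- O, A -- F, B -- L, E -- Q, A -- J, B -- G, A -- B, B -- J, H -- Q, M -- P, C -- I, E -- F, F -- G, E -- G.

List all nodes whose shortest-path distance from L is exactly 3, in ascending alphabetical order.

C, E, H, M, P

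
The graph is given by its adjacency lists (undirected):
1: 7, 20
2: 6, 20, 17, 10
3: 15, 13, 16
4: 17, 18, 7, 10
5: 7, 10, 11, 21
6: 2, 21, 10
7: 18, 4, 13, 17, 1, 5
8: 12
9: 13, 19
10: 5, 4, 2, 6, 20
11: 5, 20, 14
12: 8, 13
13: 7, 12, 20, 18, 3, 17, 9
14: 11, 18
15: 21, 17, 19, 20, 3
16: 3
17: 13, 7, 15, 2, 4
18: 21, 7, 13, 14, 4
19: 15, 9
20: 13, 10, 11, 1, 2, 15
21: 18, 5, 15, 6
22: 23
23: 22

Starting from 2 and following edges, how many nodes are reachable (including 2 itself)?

BFS from 2 visits: 2, 6, 20, 17, 10, 21, 13, 11, 1, 15, 7, 4, 5, 18, 12, 3, 9, 14, 19, 8, 16
Reachable nodes: 21 of 23 total.

21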